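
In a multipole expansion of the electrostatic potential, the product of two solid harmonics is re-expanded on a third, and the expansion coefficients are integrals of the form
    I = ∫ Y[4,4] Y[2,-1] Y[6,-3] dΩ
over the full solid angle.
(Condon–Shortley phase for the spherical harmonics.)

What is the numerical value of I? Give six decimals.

m-sum 0 ✓  L=12 even ✓  2≤6≤6 ✓
Π(2lᵢ+1) = 9×5×13 = 585
triangle coeff Δ(4,2,6) = 1/6435
Σ_t [0,0]: t=0:+1/2304 = 1/2304
(3j)²=5/143 [(4 2 6; 0 0 0)], sign=+1
Σ_t [0,0]: t=0:+1/241920 = 1/241920
(3j)²=1/715 [(4 2 6; 4 -1 -3)], sign=-1
⇒ 4πI² = 45/1573
I = (-1)√(45/1573/(4π)) = -0.04771303

-0.047713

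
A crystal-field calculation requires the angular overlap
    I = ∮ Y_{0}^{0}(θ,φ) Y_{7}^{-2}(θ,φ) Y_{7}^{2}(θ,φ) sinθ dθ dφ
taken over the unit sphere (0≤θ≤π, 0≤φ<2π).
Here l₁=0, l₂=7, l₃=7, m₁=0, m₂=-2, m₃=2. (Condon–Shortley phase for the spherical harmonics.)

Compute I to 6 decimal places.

0.282095

m-sum 0 ✓  L=14 even ✓  7≤7≤7 ✓
Π(2lᵢ+1) = 1×15×15 = 225
triangle coeff Δ(0,7,7) = 1/15
Σ_t [0,0]: t=0:+1/25401600 = 1/25401600
(3j)²=1/15 [(0 7 7; 0 0 0)], sign=-1
Σ_t [0,0]: t=0:+1/43545600 = 1/43545600
(3j)²=1/15 [(0 7 7; 0 -2 2)], sign=-1
⇒ 4πI² = 1/1
I = (+1)√(1/1/(4π)) = 0.28209479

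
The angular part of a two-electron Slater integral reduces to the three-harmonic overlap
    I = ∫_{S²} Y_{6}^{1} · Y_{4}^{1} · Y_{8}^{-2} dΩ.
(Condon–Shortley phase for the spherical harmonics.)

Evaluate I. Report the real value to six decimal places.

m-sum 0 ✓  L=18 even ✓  2≤8≤10 ✓
Π(2lᵢ+1) = 13×9×17 = 1989
triangle coeff Δ(6,4,8) = 1/23279256
Σ_t [0,2]: t=0:+1/1658880 t=1:−1/518400 t=2:+1/1658880 = -1/1382400
(3j)²=504/46189 [(6 4 8; 0 0 0)], sign=-1
Σ_t [0,2]: t=0:+1/3456000 t=1:−1/829440 t=2:+1/2177280 = -199/435456000
(3j)²=39601/3879876 [(6 4 8; 1 1 -2)], sign=-1
⇒ 4πI² = 2138454/9653501
I = (+1)√(2138454/9653501/(4π)) = 0.13277081

0.132771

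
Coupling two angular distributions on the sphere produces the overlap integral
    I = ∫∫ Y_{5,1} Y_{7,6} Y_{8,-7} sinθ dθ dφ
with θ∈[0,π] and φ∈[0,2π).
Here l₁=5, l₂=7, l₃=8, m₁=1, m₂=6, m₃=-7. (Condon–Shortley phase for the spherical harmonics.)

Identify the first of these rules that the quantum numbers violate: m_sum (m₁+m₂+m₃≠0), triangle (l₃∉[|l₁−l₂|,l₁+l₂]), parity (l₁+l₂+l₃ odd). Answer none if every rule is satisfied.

none

m₁+m₂+m₃ = 1 + 6 − 7 = 0  ✓
triangle: |5−7|=2 ≤ l₃=8 ≤ 5+7=12  ✓
parity: l₁+l₂+l₃ = 20 is even  ✓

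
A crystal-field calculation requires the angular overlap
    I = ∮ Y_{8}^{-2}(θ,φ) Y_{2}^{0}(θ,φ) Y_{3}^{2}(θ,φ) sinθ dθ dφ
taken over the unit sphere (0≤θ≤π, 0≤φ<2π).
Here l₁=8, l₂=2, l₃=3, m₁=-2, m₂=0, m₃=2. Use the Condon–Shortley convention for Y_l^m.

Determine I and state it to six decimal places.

l₃=3 ∉ [6,10] — triangle fails ⇒ I = 0

0.000000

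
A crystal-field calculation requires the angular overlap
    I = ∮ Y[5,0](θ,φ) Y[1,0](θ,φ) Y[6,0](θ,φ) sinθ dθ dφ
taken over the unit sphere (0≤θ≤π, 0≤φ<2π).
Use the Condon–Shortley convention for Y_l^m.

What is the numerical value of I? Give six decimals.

Rules hold: Σm=0, L=12 even, 4≤6≤6.
N = 11·3·13 = 429
Δ = 0!·10!·2!/13! = 1/858
Racah Σ t=0..0: t=0:+1/14400 = 1/14400
⇒ 3j(5 1 6; 0 0 0)² = 6/143, sgn +1
(m-triple is (0,0,0) — same symbol as above.)
4πI² = N·(3j₀)²·(3jₘ)² = 108/143
I = +1·√(0.755245/4π) = 0.24515397

0.245154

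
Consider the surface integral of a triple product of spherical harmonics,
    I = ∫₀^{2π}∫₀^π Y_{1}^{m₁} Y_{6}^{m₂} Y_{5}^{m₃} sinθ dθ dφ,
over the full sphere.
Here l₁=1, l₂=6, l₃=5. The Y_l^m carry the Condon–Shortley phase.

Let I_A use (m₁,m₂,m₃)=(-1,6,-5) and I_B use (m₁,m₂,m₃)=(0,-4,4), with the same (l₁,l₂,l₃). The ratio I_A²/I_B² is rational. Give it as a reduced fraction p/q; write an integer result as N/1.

Same 1,6,5: normalisation and zero-m 3j drop out of the ratio.
A: Δ: 2! 0! 10! / 13! → 1/858; sum: t=2:+1/7257600 = 1/7257600; 3j²(1 6 5; -1 6 -5) = Δ·Π!·Σ² = 1/13  (sign +1)
B: Δ: 2! 0! 10! / 13! → 1/858; sum: t=1:−1/362880 = -1/362880; 3j²(1 6 5; 0 -4 4) = Δ·Π!·Σ² = 10/429  (sign +1)
I_A²/I_B² = (1/13)/(10/429) = 33/10

33/10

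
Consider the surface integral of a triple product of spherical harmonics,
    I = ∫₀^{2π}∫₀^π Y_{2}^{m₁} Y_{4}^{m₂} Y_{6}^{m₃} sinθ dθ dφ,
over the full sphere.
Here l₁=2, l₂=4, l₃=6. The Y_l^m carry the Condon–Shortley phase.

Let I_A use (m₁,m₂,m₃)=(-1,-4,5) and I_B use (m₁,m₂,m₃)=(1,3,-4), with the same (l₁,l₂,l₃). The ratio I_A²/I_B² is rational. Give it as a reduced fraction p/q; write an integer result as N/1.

l's match ⇒ only the (l;m) 3-j factors differ between A and B.
A: triangle coeff Δ(2,4,6) = 1/6435; Σ_t [0,0]: t=0:+1/241920 = 1/241920; (3j)²=1/39 [(2 4 6; -1 -4 5)], sign=-1
B: triangle coeff Δ(2,4,6) = 1/6435; Σ_t [0,0]: t=0:+1/30240 = 1/30240; (3j)²=16/429 [(2 4 6; 1 3 -4)], sign=+1
I_A²/I_B² = (1/39)/(16/429) = 11/16

11/16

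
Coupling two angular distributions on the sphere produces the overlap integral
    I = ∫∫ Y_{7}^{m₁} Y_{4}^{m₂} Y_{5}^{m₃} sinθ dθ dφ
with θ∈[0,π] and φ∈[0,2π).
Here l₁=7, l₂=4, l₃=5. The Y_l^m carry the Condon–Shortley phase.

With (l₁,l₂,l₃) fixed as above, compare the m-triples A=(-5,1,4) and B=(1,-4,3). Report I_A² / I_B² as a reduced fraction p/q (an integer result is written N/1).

24057/21952

Shared (l₁,l₂,l₃)=(7,4,5): N and (l;000)² cancel in I_A²/I_B².
A: Δ = 6!·8!·2!/17! = 1/6126120; Racah Σ t=4..5: t=4:+1/1935360 t=5:−1/1209600 = -1/3225600; ⇒ 3j(7 4 5; -5 1 4)² = 243/61880, sgn +1
B: Δ = 6!·8!·2!/17! = 1/6126120; Racah Σ t=0..0: t=0:+1/2073600 = 1/2073600; ⇒ 3j(7 4 5; 1 -4 3)² = 392/109395, sgn +1
I_A²/I_B² = (243/61880)/(392/109395) = 24057/21952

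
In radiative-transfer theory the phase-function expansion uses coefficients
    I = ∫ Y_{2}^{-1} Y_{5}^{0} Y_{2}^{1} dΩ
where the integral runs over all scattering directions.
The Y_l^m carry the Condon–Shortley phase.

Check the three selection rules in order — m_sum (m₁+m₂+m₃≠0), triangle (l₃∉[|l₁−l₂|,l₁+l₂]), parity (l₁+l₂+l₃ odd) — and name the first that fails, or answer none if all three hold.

triangle

Σmᵢ = 0  ✓
l₃∈[|l₁−l₂|,l₁+l₂]=[3,7], have l₃=2  ✗
Σlᵢ = 9 ⇒ odd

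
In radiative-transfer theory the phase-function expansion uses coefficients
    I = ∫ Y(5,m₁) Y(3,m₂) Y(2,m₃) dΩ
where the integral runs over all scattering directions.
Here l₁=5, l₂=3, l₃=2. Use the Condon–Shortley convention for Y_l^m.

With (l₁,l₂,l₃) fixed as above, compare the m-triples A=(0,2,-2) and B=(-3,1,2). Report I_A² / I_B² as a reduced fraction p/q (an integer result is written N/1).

1/14

Same 5,3,2: normalisation and zero-m 3j drop out of the ratio.
A: Δ: 6! 4! 0! / 11! → 1/2310; sum: t=5:−1/2880 = -1/2880; 3j²(5 3 2; 0 2 -2) = Δ·Π!·Σ² = 1/462  (sign -1)
B: Δ: 6! 4! 0! / 11! → 1/2310; sum: t=4:+1/1152 = 1/1152; 3j²(5 3 2; -3 1 2) = Δ·Π!·Σ² = 1/33  (sign +1)
I_A²/I_B² = (1/462)/(1/33) = 1/14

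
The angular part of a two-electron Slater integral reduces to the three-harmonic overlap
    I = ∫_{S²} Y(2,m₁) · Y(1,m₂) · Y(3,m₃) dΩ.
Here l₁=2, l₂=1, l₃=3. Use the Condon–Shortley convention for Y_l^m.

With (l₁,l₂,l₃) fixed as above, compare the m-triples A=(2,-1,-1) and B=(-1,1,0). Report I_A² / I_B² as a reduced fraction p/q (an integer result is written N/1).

l's match ⇒ only the (l;m) 3-j factors differ between A and B.
A: triangle coeff Δ(2,1,3) = 1/105; Σ_t [0,0]: t=0:+1/48 = 1/48; (3j)²=1/105 [(2 1 3; 2 -1 -1)], sign=+1
B: triangle coeff Δ(2,1,3) = 1/105; Σ_t [0,0]: t=0:+1/12 = 1/12; (3j)²=1/35 [(2 1 3; -1 1 0)], sign=-1
I_A²/I_B² = (1/105)/(1/35) = 1/3

1/3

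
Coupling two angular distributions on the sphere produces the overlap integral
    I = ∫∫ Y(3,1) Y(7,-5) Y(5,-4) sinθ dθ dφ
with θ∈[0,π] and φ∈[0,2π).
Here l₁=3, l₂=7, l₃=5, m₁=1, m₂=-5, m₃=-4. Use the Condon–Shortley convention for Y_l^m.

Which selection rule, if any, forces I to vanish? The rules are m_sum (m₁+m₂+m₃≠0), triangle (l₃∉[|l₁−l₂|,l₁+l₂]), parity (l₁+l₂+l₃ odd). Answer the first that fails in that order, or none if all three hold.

m_sum

Σmᵢ = -8  ✗
l₃∈[|l₁−l₂|,l₁+l₂]=[4,10], have l₃=5
Σlᵢ = 15 ⇒ odd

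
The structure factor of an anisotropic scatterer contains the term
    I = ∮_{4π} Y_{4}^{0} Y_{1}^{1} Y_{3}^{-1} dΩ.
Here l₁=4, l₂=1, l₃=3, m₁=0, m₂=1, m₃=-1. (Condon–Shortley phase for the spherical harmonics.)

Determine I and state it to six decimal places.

0.150786

Checks pass: Σm=0; 8 even; l₃=3∈[3,5].
(2·4+1)(2·1+1)(2·3+1) = 189
Δ: 2! 6! 0! / 9! → 1/252
sum: t=1:−1/36 = -1/36
3j²(4 1 3; 0 0 0) = Δ·Π!·Σ² = 4/63  (sign +1)
sum: t=2:+1/96 = 1/96
3j²(4 1 3; 0 1 -1) = Δ·Π!·Σ² = 1/42  (sign +1)
combine: 4πI² = 189·4/63·1/42 = 2/7
take √, sign +1: I = 0.15078601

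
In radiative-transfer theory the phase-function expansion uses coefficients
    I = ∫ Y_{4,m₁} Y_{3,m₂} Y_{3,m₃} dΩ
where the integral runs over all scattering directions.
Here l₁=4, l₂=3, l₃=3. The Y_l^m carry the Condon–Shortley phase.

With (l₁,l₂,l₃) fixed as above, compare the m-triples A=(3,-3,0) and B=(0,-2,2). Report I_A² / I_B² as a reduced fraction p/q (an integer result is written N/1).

Shared (l₁,l₂,l₃)=(4,3,3): N and (l;000)² cancel in I_A²/I_B².
A: Δ = 4!·4!·2!/11! = 1/34650; Racah Σ t=0..0: t=0:+1/288 = 1/288; ⇒ 3j(4 3 3; 3 -3 0)² = 1/22, sgn -1
B: Δ = 4!·4!·2!/11! = 1/34650; Racah Σ t=0..1: t=0:+1/576 t=1:−1/72 = -7/576; ⇒ 3j(4 3 3; 0 -2 2)² = 7/198, sgn +1
I_A²/I_B² = (1/22)/(7/198) = 9/7

9/7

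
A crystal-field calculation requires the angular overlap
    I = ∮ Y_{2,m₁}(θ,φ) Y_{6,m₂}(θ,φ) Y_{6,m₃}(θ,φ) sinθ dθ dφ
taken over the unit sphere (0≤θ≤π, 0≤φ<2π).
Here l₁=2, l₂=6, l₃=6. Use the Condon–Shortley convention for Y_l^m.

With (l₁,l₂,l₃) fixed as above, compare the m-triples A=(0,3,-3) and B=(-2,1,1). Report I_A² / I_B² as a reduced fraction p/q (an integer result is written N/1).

Same 2,6,6: normalisation and zero-m 3j drop out of the ratio.
A: Δ: 2! 2! 10! / 15! → 1/90090; sum: t=0:+1/1451520 t=1:−1/80640 t=2:+1/120960 = -1/290304; 3j²(2 6 6; 0 3 -3) = Δ·Π!·Σ² = 5/2002  (sign +1)
B: Δ: 2! 2! 10! / 15! → 1/90090; sum: t=2:+1/57600 = 1/57600; 3j²(2 6 6; -2 1 1) = Δ·Π!·Σ² = 21/715  (sign -1)
I_A²/I_B² = (5/2002)/(21/715) = 25/294

25/294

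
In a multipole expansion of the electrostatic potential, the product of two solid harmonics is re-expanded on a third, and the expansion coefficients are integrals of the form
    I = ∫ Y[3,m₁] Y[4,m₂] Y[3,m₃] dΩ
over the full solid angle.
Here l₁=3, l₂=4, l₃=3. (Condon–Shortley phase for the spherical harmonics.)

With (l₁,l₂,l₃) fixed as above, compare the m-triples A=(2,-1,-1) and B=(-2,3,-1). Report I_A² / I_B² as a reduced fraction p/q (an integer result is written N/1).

16/7

Shared (l₁,l₂,l₃)=(3,4,3): N and (l;000)² cancel in I_A²/I_B².
A: Δ = 4!·2!·4!/11! = 1/34650; Racah Σ t=0..1: t=0:+1/144 t=1:−1/48 = -1/72; ⇒ 3j(3 4 3; 2 -1 -1)² = 16/693, sgn -1
B: Δ = 4!·2!·4!/11! = 1/34650; Racah Σ t=3..4: t=3:−1/288 t=4:+1/144 = 1/288; ⇒ 3j(3 4 3; -2 3 -1)² = 1/99, sgn +1
I_A²/I_B² = (16/693)/(1/99) = 16/7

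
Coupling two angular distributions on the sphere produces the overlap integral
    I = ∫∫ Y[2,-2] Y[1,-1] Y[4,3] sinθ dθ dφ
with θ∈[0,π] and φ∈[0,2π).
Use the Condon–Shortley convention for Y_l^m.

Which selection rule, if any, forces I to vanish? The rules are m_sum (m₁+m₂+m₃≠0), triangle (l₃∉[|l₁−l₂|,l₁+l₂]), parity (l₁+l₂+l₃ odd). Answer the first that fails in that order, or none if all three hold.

m₁+m₂+m₃ = -2 − 1 + 3 = 0  ✓
triangle: |2−1|=1 ≤ l₃=4 ≤ 2+1=3  ✗
parity: l₁+l₂+l₃ = 7 is odd

triangle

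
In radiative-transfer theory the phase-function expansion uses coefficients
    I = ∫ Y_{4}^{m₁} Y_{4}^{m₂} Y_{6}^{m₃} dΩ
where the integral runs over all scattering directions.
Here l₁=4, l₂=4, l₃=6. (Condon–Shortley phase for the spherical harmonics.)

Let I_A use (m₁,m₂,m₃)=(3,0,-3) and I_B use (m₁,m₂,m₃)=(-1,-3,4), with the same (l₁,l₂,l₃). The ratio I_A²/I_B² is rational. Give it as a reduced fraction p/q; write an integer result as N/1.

50/3

l's match ⇒ only the (l;m) 3-j factors differ between A and B.
A: triangle coeff Δ(4,4,6) = 1/1261260; Σ_t [0,1]: t=0:+1/11520 t=1:−1/25920 = 1/20736; (3j)²=5/429 [(4 4 6; 3 0 -3)], sign=-1
B: triangle coeff Δ(4,4,6) = 1/1261260; Σ_t [0,1]: t=0:+1/28800 t=1:−1/34560 = 1/172800; (3j)²=1/1430 [(4 4 6; -1 -3 4)], sign=+1
I_A²/I_B² = (5/429)/(1/1430) = 50/3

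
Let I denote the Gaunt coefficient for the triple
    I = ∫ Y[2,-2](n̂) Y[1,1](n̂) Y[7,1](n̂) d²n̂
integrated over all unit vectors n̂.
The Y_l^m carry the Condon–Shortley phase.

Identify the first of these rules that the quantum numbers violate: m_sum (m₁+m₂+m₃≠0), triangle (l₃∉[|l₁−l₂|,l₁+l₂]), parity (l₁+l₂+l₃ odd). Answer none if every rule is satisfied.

triangle

azimuthal sum: -2 + 1 + 1 = 0  ✓
1 ≤ 7 ≤ 3 (triangle on l)  ✗
L = 2 + 1 + 7 = 10 (even)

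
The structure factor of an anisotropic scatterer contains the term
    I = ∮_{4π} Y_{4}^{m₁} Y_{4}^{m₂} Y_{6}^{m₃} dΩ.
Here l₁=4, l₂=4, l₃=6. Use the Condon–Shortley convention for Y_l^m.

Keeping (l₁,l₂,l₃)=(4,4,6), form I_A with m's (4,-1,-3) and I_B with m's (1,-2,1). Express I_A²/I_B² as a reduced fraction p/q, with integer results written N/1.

Shared (l₁,l₂,l₃)=(4,4,6): N and (l;000)² cancel in I_A²/I_B².
A: Δ = 2!·6!·6!/15! = 1/1261260; Racah Σ t=0..0: t=0:+1/51840 = 1/51840; ⇒ 3j(4 4 6; 4 -1 -3)² = 8/429, sgn -1
B: Δ = 2!·6!·6!/15! = 1/1261260; Racah Σ t=0..2: t=0:+1/3456 t=1:−1/5760 t=2:+1/172800 = 7/57600; ⇒ 3j(4 4 6; 1 -2 1)² = 21/2860, sgn -1
I_A²/I_B² = (8/429)/(21/2860) = 160/63

160/63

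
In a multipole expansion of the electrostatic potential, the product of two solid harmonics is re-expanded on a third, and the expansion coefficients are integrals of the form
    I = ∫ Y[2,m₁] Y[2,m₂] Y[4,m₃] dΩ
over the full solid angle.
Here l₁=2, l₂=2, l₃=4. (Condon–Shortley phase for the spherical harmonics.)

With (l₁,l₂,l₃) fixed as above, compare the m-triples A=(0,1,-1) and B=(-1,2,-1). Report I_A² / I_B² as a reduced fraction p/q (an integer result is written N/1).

6/1

Same 2,2,4: normalisation and zero-m 3j drop out of the ratio.
A: Δ: 0! 4! 4! / 9! → 1/630; sum: t=0:+1/24 = 1/24; 3j²(2 2 4; 0 1 -1) = Δ·Π!·Σ² = 1/21  (sign -1)
B: Δ: 0! 4! 4! / 9! → 1/630; sum: t=0:+1/144 = 1/144; 3j²(2 2 4; -1 2 -1) = Δ·Π!·Σ² = 1/126  (sign -1)
I_A²/I_B² = (1/21)/(1/126) = 6/1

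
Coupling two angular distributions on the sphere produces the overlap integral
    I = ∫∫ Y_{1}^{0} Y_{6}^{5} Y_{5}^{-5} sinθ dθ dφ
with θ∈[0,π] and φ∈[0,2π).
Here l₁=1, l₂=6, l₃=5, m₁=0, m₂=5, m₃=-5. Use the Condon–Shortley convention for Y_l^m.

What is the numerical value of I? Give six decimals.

-0.135514

m-sum 0 ✓  L=12 even ✓  5≤5≤7 ✓
Π(2lᵢ+1) = 3×13×11 = 429
triangle coeff Δ(1,6,5) = 1/858
Σ_t [1,1]: t=1:−1/14400 = -1/14400
(3j)²=6/143 [(1 6 5; 0 0 0)], sign=+1
Σ_t [1,1]: t=1:−1/3628800 = -1/3628800
(3j)²=1/78 [(1 6 5; 0 5 -5)], sign=-1
⇒ 4πI² = 3/13
I = (-1)√(3/13/(4π)) = -0.13551395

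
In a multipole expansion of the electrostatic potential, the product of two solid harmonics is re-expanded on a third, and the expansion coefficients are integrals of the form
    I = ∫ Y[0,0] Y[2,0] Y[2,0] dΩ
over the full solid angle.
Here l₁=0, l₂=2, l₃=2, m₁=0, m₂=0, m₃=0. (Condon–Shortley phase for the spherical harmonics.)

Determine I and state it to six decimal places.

Rules hold: Σm=0, L=4 even, 2≤2≤2.
N = 1·5·5 = 25
Δ = 0!·0!·4!/5! = 1/5
Racah Σ t=0..0: t=0:+1/4 = 1/4
⇒ 3j(0 2 2; 0 0 0)² = 1/5, sgn +1
(m-triple is (0,0,0) — same symbol as above.)
4πI² = N·(3j₀)²·(3jₘ)² = 1/1
I = +1·√(1/4π) = 0.28209479

0.282095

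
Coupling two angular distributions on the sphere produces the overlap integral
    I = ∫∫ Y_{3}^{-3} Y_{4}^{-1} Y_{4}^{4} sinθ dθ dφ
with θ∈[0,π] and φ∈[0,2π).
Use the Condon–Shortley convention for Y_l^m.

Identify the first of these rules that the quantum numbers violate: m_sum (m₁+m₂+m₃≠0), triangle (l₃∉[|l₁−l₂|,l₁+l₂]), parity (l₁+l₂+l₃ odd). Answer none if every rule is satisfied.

parity

azimuthal sum: -3 − 1 + 4 = 0  ✓
1 ≤ 4 ≤ 7 (triangle on l)  ✓
L = 3 + 4 + 4 = 11 (odd)  ✗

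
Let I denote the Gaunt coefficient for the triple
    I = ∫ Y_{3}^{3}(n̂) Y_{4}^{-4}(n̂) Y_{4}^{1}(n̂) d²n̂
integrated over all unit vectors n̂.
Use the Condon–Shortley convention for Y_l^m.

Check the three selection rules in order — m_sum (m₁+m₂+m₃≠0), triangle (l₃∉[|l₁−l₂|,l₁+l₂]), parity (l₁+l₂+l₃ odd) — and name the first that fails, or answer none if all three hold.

parity

Σmᵢ = 0  ✓
l₃∈[|l₁−l₂|,l₁+l₂]=[1,7], have l₃=4  ✓
Σlᵢ = 11 ⇒ odd  ✗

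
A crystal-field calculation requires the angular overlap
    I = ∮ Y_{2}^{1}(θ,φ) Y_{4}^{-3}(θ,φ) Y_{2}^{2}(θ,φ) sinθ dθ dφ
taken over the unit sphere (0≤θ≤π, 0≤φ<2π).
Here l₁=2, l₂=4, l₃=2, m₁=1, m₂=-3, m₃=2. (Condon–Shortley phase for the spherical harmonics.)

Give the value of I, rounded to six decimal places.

-0.238414

Rules hold: Σm=0, L=8 even, 2≤2≤6.
N = 5·9·5 = 225
Δ = 4!·0!·4!/9! = 1/630
Racah Σ t=2..2: t=2:+1/16 = 1/16
⇒ 3j(2 4 2; 0 0 0)² = 2/35, sgn +1
Racah Σ t=1..1: t=1:−1/144 = -1/144
⇒ 3j(2 4 2; 1 -3 2)² = 1/18, sgn -1
4πI² = N·(3j₀)²·(3jₘ)² = 5/7
I = -1·√(0.714286/4π) = -0.23841361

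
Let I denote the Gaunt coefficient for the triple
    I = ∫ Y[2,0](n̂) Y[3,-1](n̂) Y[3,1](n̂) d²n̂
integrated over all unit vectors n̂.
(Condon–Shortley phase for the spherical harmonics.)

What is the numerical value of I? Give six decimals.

Checks pass: Σm=0; 8 even; l₃=3∈[1,5].
(2·2+1)(2·3+1)(2·3+1) = 245
Δ: 2! 2! 4! / 9! → 1/3780
sum: t=0:+1/24 t=1:−1/4 t=2:+1/24 = -1/6
3j²(2 3 3; 0 0 0) = Δ·Π!·Σ² = 4/105  (sign +1)
sum: t=0:+1/16 t=1:−1/6 t=2:+1/96 = -3/32
3j²(2 3 3; 0 -1 1) = Δ·Π!·Σ² = 3/140  (sign -1)
combine: 4πI² = 245·4/105·3/140 = 1/5
take √, sign -1: I = -0.12615663

-0.126157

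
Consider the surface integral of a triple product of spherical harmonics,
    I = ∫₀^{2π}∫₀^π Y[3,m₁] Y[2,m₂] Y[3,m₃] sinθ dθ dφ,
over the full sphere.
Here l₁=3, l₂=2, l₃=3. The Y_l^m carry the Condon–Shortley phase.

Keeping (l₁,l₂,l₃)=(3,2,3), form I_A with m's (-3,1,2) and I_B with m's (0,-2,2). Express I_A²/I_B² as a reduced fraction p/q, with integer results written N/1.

5/4

l's match ⇒ only the (l;m) 3-j factors differ between A and B.
A: triangle coeff Δ(3,2,3) = 1/3780; Σ_t [2,2]: t=2:+1/48 = 1/48; (3j)²=5/84 [(3 2 3; -3 1 2)], sign=-1
B: triangle coeff Δ(3,2,3) = 1/3780; Σ_t [0,0]: t=0:+1/24 = 1/24; (3j)²=1/21 [(3 2 3; 0 -2 2)], sign=-1
I_A²/I_B² = (5/84)/(1/21) = 5/4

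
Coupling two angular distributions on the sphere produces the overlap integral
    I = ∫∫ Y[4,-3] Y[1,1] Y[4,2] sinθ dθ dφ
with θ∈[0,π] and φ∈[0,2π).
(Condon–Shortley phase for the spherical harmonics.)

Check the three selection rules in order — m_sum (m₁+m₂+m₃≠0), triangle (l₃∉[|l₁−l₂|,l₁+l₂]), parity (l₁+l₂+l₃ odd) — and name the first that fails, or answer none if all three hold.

azimuthal sum: -3 + 1 + 2 = 0  ✓
3 ≤ 4 ≤ 5 (triangle on l)  ✓
L = 4 + 1 + 4 = 9 (odd)  ✗

parity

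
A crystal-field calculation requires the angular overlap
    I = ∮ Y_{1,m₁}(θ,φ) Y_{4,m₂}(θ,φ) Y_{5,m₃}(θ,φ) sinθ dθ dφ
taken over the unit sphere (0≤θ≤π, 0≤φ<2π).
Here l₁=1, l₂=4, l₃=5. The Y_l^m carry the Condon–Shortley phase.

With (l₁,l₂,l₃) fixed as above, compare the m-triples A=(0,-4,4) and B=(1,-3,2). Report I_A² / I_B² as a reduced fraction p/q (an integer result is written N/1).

3/1

l's match ⇒ only the (l;m) 3-j factors differ between A and B.
A: triangle coeff Δ(1,4,5) = 1/495; Σ_t [0,0]: t=0:+1/40320 = 1/40320; (3j)²=1/55 [(1 4 5; 0 -4 4)], sign=-1
B: triangle coeff Δ(1,4,5) = 1/495; Σ_t [0,0]: t=0:+1/10080 = 1/10080; (3j)²=1/165 [(1 4 5; 1 -3 2)], sign=-1
I_A²/I_B² = (1/55)/(1/165) = 3/1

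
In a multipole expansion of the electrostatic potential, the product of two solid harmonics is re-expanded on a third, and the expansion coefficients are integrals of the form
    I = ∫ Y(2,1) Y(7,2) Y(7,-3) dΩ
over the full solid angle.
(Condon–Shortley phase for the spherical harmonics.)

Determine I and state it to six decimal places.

-0.123591

m-sum 0 ✓  L=16 even ✓  5≤7≤9 ✓
Π(2lᵢ+1) = 5×15×15 = 1125
triangle coeff Δ(2,7,7) = 1/185640
Σ_t [0,2]: t=0:+1/2419200 t=1:−1/518400 t=2:+1/2419200 = -1/907200
(3j)²=56/3315 [(2 7 7; 0 0 0)], sign=+1
Σ_t [0,1]: t=0:+1/4354560 t=1:−1/1935360 = -1/3483648
(3j)²=125/12376 [(2 7 7; 1 2 -3)], sign=-1
⇒ 4πI² = 9375/48841
I = (-1)√(9375/48841/(4π)) = -0.12359145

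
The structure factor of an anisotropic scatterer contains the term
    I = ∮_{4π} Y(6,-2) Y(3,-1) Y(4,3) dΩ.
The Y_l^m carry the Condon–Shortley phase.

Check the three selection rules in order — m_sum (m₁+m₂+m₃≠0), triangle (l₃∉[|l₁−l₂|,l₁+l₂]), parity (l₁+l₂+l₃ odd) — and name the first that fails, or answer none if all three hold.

parity

azimuthal sum: -2 − 1 + 3 = 0  ✓
3 ≤ 4 ≤ 9 (triangle on l)  ✓
L = 6 + 3 + 4 = 13 (odd)  ✗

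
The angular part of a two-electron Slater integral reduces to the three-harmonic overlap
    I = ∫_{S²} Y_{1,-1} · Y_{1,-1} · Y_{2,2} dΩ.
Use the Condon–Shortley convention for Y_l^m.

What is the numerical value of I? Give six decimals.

m-sum 0 ✓  L=4 even ✓  0≤2≤2 ✓
Π(2lᵢ+1) = 3×3×5 = 45
triangle coeff Δ(1,1,2) = 1/30
Σ_t [0,0]: t=0:+1/1 = 1/1
(3j)²=2/15 [(1 1 2; 0 0 0)], sign=+1
Σ_t [0,0]: t=0:+1/4 = 1/4
(3j)²=1/5 [(1 1 2; -1 -1 2)], sign=+1
⇒ 4πI² = 6/5
I = (+1)√(6/5/(4π)) = 0.30901936

0.309019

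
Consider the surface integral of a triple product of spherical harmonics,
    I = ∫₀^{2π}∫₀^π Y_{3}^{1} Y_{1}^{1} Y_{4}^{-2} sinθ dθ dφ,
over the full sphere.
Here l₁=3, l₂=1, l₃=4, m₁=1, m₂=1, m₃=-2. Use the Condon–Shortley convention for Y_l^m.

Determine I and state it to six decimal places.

0.238414

Rules hold: Σm=0, L=8 even, 2≤4≤4.
N = 7·3·9 = 189
Δ = 0!·6!·2!/9! = 1/252
Racah Σ t=0..0: t=0:+1/36 = 1/36
⇒ 3j(3 1 4; 0 0 0)² = 4/63, sgn +1
Racah Σ t=0..0: t=0:+1/96 = 1/96
⇒ 3j(3 1 4; 1 1 -2)² = 5/84, sgn +1
4πI² = N·(3j₀)²·(3jₘ)² = 5/7
I = +1·√(0.714286/4π) = 0.23841361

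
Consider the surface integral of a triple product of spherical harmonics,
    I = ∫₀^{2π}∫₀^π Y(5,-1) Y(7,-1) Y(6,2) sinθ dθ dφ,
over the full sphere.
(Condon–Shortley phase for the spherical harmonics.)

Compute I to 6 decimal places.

Rules hold: Σm=0, L=18 even, 2≤6≤12.
N = 11·15·13 = 2145
Δ = 6!·4!·8!/19! = 1/174594420
Racah Σ t=1..5: t=1:−1/4147200 t=2:+1/207360 t=3:−1/82944 t=4:+1/207360 t=5:−1/4147200 = -1/345600
⇒ 3j(5 7 6; 0 0 0)² = 420/46189, sgn -1
Racah Σ t=2..6: t=2:+1/663552 t=3:−1/155520 t=4:+1/276480 t=5:−1/3628800 t=6:+1/696729600 = -367/232243200
⇒ 3j(5 7 6; -1 -1 2)² = 134689/19399380, sgn -1
4πI² = N·(3j₀)²·(3jₘ)² = 2020335/14919047
I = +1·√(0.13542/4π) = 0.10380929

0.103809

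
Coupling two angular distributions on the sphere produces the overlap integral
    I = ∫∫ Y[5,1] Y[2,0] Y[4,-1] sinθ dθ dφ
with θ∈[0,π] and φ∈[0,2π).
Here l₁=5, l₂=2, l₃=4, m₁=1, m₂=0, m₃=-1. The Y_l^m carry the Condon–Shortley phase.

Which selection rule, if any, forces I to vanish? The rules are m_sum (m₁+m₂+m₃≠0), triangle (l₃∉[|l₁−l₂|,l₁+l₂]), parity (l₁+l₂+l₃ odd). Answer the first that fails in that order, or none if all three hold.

parity

azimuthal sum: 1 + 0 − 1 = 0  ✓
3 ≤ 4 ≤ 7 (triangle on l)  ✓
L = 5 + 2 + 4 = 11 (odd)  ✗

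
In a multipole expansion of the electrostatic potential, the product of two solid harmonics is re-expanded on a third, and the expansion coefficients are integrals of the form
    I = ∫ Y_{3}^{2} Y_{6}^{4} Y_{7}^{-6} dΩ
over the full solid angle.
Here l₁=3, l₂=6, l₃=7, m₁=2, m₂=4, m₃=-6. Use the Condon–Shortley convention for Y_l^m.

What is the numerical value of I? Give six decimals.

0.183421

Rules hold: Σm=0, L=16 even, 3≤7≤9.
N = 7·13·15 = 1365
Δ = 2!·4!·10!/17! = 1/2042040
Racah Σ t=0..2: t=0:+1/207360 t=1:−1/57600 t=2:+1/207360 = -1/129600
⇒ 3j(3 6 7; 0 0 0)² = 168/12155, sgn +1
Racah Σ t=0..1: t=0:+1/43545600 t=1:−1/8709120 = -1/10886400
⇒ 3j(3 6 7; 2 4 -6)² = 8/357, sgn +1
4πI² = N·(3j₀)²·(3jₘ)² = 1344/3179
I = +1·√(0.422774/4π) = 0.18342116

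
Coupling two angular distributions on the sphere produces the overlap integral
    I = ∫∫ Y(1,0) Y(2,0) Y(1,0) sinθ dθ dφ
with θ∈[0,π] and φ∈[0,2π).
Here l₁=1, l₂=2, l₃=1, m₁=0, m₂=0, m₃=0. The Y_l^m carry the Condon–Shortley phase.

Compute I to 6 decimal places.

0.252313

Rules hold: Σm=0, L=4 even, 1≤1≤3.
N = 3·5·3 = 45
Δ = 2!·0!·2!/5! = 1/30
Racah Σ t=1..1: t=1:−1/1 = -1/1
⇒ 3j(1 2 1; 0 0 0)² = 2/15, sgn +1
(m-triple is (0,0,0) — same symbol as above.)
4πI² = N·(3j₀)²·(3jₘ)² = 4/5
I = +1·√(0.8/4π) = 0.25231325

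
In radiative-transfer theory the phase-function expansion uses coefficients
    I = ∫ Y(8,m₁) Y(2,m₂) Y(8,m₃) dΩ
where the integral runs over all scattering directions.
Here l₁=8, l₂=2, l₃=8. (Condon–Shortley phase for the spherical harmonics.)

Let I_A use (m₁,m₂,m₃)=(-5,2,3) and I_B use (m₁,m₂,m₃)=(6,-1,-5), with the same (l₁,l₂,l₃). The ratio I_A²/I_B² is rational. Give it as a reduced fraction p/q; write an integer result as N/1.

520/847

l's match ⇒ only the (l;m) 3-j factors differ between A and B.
A: triangle coeff Δ(8,2,8) = 1/348840; Σ_t [2,2]: t=2:+1/958003200 = 1/958003200; (3j)²=13/969 [(8 2 8; -5 2 3)], sign=-1
B: triangle coeff Δ(8,2,8) = 1/348840; Σ_t [0,1]: t=0:+1/1916006400 t=1:−1/12454041600 = 1/2264371200; (3j)²=847/38760 [(8 2 8; 6 -1 -5)], sign=-1
I_A²/I_B² = (13/969)/(847/38760) = 520/847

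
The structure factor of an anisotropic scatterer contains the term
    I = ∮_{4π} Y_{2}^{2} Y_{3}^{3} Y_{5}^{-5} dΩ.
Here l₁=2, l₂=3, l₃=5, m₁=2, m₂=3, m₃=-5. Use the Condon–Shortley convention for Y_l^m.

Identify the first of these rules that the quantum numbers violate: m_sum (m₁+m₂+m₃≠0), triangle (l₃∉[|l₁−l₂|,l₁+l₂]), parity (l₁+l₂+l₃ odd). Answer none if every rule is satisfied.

azimuthal sum: 2 + 3 − 5 = 0  ✓
1 ≤ 5 ≤ 5 (triangle on l)  ✓
L = 2 + 3 + 5 = 10 (even)  ✓

none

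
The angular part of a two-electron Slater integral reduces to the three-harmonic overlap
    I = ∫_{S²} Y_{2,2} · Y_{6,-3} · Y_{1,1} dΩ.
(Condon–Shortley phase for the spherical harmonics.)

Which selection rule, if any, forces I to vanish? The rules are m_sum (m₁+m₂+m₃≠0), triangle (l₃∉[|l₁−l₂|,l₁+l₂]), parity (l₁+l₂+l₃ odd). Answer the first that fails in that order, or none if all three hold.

m₁+m₂+m₃ = 2 − 3 + 1 = 0  ✓
triangle: |2−6|=4 ≤ l₃=1 ≤ 2+6=8  ✗
parity: l₁+l₂+l₃ = 9 is odd

triangle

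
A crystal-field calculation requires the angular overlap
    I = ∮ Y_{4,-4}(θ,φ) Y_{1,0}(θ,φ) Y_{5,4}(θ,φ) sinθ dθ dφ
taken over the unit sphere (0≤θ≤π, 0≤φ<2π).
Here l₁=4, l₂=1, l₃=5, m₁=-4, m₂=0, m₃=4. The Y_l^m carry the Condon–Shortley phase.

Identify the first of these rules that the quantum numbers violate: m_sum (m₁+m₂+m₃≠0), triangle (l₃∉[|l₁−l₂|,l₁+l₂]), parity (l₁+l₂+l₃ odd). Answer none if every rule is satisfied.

none

azimuthal sum: -4 + 0 + 4 = 0  ✓
3 ≤ 5 ≤ 5 (triangle on l)  ✓
L = 4 + 1 + 5 = 10 (even)  ✓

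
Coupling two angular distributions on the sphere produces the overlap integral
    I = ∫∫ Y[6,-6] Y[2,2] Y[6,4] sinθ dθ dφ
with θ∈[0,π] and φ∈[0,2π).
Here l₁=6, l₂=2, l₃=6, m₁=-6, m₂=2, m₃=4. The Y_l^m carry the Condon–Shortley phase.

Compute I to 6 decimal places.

Rules hold: Σm=0, L=14 even, 4≤6≤8.
N = 13·5·13 = 845
Δ = 2!·10!·2!/15! = 1/90090
Racah Σ t=0..2: t=0:+1/69120 t=1:−1/14400 t=2:+1/69120 = -7/172800
⇒ 3j(6 2 6; 0 0 0)² = 14/715, sgn -1
Racah Σ t=2..2: t=2:+1/14515200 = 1/14515200
⇒ 3j(6 2 6; -6 2 4)² = 2/455, sgn +1
4πI² = N·(3j₀)²·(3jₘ)² = 4/55
I = -1·√(0.0727273/4π) = -0.07607531

-0.076075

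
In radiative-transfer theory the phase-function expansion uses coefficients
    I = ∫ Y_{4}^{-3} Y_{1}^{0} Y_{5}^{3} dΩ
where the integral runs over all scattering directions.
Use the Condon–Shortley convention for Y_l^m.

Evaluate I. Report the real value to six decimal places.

Checks pass: Σm=0; 10 even; l₃=5∈[3,5].
(2·4+1)(2·1+1)(2·5+1) = 297
Δ: 0! 8! 2! / 11! → 1/495
sum: t=0:+1/576 = 1/576
3j²(4 1 5; 0 0 0) = Δ·Π!·Σ² = 5/99  (sign -1)
sum: t=0:+1/5040 = 1/5040
3j²(4 1 5; -3 0 3) = Δ·Π!·Σ² = 16/495  (sign +1)
combine: 4πI² = 297·5/99·16/495 = 16/33
take √, sign -1: I = -0.19642560

-0.196426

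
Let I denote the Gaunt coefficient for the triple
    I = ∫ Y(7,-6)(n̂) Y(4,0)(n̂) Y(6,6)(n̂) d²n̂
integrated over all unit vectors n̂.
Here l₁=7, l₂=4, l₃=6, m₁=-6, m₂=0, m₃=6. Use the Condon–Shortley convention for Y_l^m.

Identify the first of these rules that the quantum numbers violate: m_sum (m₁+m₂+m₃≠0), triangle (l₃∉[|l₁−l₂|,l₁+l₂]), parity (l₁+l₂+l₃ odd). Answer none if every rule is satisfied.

parity

m₁+m₂+m₃ = -6 + 0 + 6 = 0  ✓
triangle: |7−4|=3 ≤ l₃=6 ≤ 7+4=11  ✓
parity: l₁+l₂+l₃ = 17 is odd  ✗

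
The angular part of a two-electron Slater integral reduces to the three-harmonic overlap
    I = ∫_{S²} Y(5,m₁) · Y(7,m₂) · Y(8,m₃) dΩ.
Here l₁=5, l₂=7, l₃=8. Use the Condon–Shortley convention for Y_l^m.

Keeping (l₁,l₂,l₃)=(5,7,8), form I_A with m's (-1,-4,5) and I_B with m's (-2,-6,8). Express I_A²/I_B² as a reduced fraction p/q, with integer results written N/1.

5/104

Shared (l₁,l₂,l₃)=(5,7,8): N and (l;000)² cancel in I_A²/I_B².
A: Δ = 4!·6!·10!/21! = 1/814773960; Racah Σ t=0..3: t=0:+1/522547200 t=1:−1/58060800 t=2:+1/69672960 t=3:−1/783820800 = -1/447897600; ⇒ 3j(5 7 8; -1 -4 5)² = 11/11628, sgn +1
B: Δ = 4!·6!·10!/21! = 1/814773960; Racah Σ t=1..1: t=1:−1/15676416000 = -1/15676416000; ⇒ 3j(5 7 8; -2 -6 8)² = 286/14535, sgn -1
I_A²/I_B² = (11/11628)/(286/14535) = 5/104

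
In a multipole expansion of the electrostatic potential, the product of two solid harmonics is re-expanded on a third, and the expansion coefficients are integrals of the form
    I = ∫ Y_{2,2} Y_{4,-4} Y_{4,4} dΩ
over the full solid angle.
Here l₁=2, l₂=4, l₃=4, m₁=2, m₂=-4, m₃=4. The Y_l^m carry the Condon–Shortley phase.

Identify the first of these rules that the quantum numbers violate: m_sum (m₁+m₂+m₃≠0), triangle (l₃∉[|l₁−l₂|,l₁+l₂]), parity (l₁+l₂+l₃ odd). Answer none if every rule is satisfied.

m_sum

m₁+m₂+m₃ = 2 − 4 + 4 = 2  ✗
triangle: |2−4|=2 ≤ l₃=4 ≤ 2+4=6
parity: l₁+l₂+l₃ = 10 is even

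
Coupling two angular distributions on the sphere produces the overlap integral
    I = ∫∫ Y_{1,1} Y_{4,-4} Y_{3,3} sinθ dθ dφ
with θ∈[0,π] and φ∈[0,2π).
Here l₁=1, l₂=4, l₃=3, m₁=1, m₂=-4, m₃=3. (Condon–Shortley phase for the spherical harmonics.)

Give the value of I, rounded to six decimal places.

m-sum 0 ✓  L=8 even ✓  3≤3≤5 ✓
Π(2lᵢ+1) = 3×9×7 = 189
triangle coeff Δ(1,4,3) = 1/252
Σ_t [1,1]: t=1:−1/36 = -1/36
(3j)²=4/63 [(1 4 3; 0 0 0)], sign=+1
Σ_t [0,0]: t=0:+1/1440 = 1/1440
(3j)²=1/9 [(1 4 3; 1 -4 3)], sign=+1
⇒ 4πI² = 4/3
I = (+1)√(4/3/(4π)) = 0.32573501

0.325735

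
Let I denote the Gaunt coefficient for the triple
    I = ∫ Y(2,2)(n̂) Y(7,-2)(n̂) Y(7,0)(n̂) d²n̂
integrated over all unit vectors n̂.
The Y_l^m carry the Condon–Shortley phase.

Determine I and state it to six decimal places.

m-sum 0 ✓  L=16 even ✓  5≤7≤9 ✓
Π(2lᵢ+1) = 5×15×15 = 1125
triangle coeff Δ(2,7,7) = 1/185640
Σ_t [0,2]: t=0:+1/2419200 t=1:−1/518400 t=2:+1/2419200 = -1/907200
(3j)²=56/3315 [(2 7 7; 0 0 0)], sign=+1
Σ_t [0,0]: t=0:+1/2419200 = 1/2419200
(3j)²=27/1105 [(2 7 7; 2 -2 0)], sign=-1
⇒ 4πI² = 22680/48841
I = (-1)√(22680/48841/(4π)) = -0.19223140

-0.192231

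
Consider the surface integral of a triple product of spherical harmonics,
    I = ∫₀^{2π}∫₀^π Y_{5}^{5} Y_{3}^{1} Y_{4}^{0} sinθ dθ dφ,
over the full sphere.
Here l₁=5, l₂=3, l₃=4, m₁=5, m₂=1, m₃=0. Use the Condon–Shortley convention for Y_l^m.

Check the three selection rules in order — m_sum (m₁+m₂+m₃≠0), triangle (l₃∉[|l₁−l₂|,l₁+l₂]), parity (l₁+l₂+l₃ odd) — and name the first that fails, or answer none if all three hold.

m_sum

Σmᵢ = 6  ✗
l₃∈[|l₁−l₂|,l₁+l₂]=[2,8], have l₃=4
Σlᵢ = 12 ⇒ even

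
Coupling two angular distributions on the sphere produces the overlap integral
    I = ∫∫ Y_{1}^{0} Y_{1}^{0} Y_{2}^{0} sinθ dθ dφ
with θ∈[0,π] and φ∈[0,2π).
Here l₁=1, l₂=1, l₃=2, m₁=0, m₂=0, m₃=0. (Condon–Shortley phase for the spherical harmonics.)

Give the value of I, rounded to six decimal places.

0.252313

Checks pass: Σm=0; 4 even; l₃=2∈[0,2].
(2·1+1)(2·1+1)(2·2+1) = 45
Δ: 0! 2! 2! / 5! → 1/30
sum: t=0:+1/1 = 1/1
3j²(1 1 2; 0 0 0) = Δ·Π!·Σ² = 2/15  (sign +1)
(m-triple is (0,0,0) — same symbol as above.)
combine: 4πI² = 45·2/15·2/15 = 4/5
take √, sign +1: I = 0.25231325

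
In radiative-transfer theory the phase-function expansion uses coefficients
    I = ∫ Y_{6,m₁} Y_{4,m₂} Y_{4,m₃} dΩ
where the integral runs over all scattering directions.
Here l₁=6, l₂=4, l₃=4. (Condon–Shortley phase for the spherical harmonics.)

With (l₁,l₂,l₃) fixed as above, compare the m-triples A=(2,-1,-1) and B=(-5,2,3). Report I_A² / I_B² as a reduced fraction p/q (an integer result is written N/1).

70/33

Same 6,4,4: normalisation and zero-m 3j drop out of the ratio.
A: Δ: 6! 6! 2! / 15! → 1/1261260; sum: t=1:−1/8640 t=2:+1/2304 t=3:−1/8640 = 7/34560; 3j²(6 4 4; 2 -1 -1) = Δ·Π!·Σ² = 7/429  (sign -1)
B: Δ: 6! 6! 2! / 15! → 1/1261260; sum: t=5:−1/86400 t=6:+1/172800 = -1/172800; 3j²(6 4 4; -5 2 3) = Δ·Π!·Σ² = 1/130  (sign +1)
I_A²/I_B² = (7/429)/(1/130) = 70/33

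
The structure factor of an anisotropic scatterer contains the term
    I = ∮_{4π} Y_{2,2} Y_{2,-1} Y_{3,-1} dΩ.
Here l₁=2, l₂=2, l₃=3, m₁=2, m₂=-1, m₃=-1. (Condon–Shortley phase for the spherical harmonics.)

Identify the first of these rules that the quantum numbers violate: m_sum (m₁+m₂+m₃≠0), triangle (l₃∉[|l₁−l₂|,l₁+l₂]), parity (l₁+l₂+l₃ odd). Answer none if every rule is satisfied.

parity

azimuthal sum: 2 − 1 − 1 = 0  ✓
0 ≤ 3 ≤ 4 (triangle on l)  ✓
L = 2 + 2 + 3 = 7 (odd)  ✗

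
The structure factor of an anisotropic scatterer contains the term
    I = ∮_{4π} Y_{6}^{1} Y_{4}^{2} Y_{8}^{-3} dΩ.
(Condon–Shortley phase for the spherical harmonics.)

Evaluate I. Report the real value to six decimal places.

-0.049825

m-sum 0 ✓  L=18 even ✓  2≤8≤10 ✓
Π(2lᵢ+1) = 13×9×17 = 1989
triangle coeff Δ(6,4,8) = 1/23279256
Σ_t [0,2]: t=0:+1/1658880 t=1:−1/518400 t=2:+1/1658880 = -1/1382400
(3j)²=504/46189 [(6 4 8; 0 0 0)], sign=-1
Σ_t [0,2]: t=0:+1/20736000 t=1:−1/2073600 t=2:+1/2903040 = -13/145152000
(3j)²=13/9044 [(6 4 8; 1 2 -3)], sign=+1
⇒ 4πI² = 2106/67507
I = (-1)√(2106/67507/(4π)) = -0.04982529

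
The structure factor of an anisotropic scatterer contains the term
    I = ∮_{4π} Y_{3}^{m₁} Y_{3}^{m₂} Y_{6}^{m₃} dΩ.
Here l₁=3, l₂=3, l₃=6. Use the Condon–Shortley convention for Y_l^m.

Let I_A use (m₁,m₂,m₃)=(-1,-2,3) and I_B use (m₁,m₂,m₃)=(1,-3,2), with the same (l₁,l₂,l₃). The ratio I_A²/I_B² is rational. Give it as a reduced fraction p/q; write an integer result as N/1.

l's match ⇒ only the (l;m) 3-j factors differ between A and B.
A: triangle coeff Δ(3,3,6) = 1/12012; Σ_t [0,0]: t=0:+1/5760 = 1/5760; (3j)²=9/286 [(3 3 6; -1 -2 3)], sign=-1
B: triangle coeff Δ(3,3,6) = 1/12012; Σ_t [0,0]: t=0:+1/34560 = 1/34560; (3j)²=1/429 [(3 3 6; 1 -3 2)], sign=+1
I_A²/I_B² = (9/286)/(1/429) = 27/2

27/2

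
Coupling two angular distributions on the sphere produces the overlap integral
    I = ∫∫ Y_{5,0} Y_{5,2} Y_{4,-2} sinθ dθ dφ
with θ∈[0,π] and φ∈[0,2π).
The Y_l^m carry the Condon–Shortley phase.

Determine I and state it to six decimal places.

-0.099440

Rules hold: Σm=0, L=14 even, 0≤4≤10.
N = 11·11·9 = 1089
Δ = 6!·4!·4!/15! = 1/3153150
Racah Σ t=1..5: t=1:−1/69120 t=2:+1/1728 t=3:−1/576 t=4:+1/1728 t=5:−1/69120 = -7/11520
⇒ 3j(5 5 4; 0 0 0)² = 2/143, sgn -1
Racah Σ t=3..5: t=3:−1/3456 t=4:+1/1728 t=5:−1/11520 = 7/34560
⇒ 3j(5 5 4; 0 2 -2)² = 7/858, sgn +1
4πI² = N·(3j₀)²·(3jₘ)² = 21/169
I = -1·√(0.12426/4π) = -0.09944006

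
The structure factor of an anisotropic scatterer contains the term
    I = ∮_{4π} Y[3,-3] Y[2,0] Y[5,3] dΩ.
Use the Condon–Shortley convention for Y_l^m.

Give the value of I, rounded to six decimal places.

Rules hold: Σm=0, L=10 even, 1≤5≤5.
N = 7·5·11 = 385
Δ = 0!·6!·4!/11! = 1/2310
Racah Σ t=0..0: t=0:+1/144 = 1/144
⇒ 3j(3 2 5; 0 0 0)² = 10/231, sgn -1
Racah Σ t=0..0: t=0:+1/2880 = 1/2880
⇒ 3j(3 2 5; -3 0 3)² = 2/165, sgn +1
4πI² = N·(3j₀)²·(3jₘ)² = 20/99
I = -1·√(0.20202/4π) = -0.12679218

-0.126792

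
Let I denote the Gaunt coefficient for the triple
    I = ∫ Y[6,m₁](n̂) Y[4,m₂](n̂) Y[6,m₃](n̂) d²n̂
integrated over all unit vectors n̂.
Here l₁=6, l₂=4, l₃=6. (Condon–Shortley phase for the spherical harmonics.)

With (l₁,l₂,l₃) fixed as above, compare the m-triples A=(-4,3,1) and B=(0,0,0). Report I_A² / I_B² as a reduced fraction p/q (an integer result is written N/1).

125/84

l's match ⇒ only the (l;m) 3-j factors differ between A and B.
A: triangle coeff Δ(6,4,6) = 1/15315300; Σ_t [3,4]: t=3:−1/725760 t=4:+1/207360 = 1/290304; (3j)²=125/7293 [(6 4 6; -4 3 1)], sign=-1
B: triangle coeff Δ(6,4,6) = 1/15315300; Σ_t [0,4]: t=0:+1/829440 t=1:−1/25920 t=2:+1/9216 t=3:−1/25920 t=4:+1/829440 = 7/207360; (3j)²=28/2431 [(6 4 6; 0 0 0)], sign=+1
I_A²/I_B² = (125/7293)/(28/2431) = 125/84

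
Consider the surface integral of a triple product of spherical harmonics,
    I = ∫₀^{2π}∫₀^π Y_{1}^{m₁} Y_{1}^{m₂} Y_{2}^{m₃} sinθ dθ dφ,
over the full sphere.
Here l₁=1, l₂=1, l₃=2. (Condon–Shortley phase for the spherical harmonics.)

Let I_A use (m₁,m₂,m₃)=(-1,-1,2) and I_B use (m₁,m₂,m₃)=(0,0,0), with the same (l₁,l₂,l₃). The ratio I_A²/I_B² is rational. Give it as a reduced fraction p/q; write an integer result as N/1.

3/2

Shared (l₁,l₂,l₃)=(1,1,2): N and (l;000)² cancel in I_A²/I_B².
A: Δ = 0!·2!·2!/5! = 1/30; Racah Σ t=0..0: t=0:+1/4 = 1/4; ⇒ 3j(1 1 2; -1 -1 2)² = 1/5, sgn +1
B: Δ = 0!·2!·2!/5! = 1/30; Racah Σ t=0..0: t=0:+1/1 = 1/1; ⇒ 3j(1 1 2; 0 0 0)² = 2/15, sgn +1
I_A²/I_B² = (1/5)/(2/15) = 3/2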